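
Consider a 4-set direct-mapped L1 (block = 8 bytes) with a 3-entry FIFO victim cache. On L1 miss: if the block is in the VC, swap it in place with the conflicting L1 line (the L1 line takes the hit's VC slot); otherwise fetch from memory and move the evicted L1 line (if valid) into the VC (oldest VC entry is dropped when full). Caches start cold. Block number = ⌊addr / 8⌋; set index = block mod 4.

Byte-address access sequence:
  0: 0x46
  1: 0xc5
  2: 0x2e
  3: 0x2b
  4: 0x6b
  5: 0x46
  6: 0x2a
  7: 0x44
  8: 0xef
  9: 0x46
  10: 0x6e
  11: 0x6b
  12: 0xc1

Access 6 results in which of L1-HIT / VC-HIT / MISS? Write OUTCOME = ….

OUTCOME = VC-HIT

#0 0x46→b8/s0 MISS; vc=[]
#1 0xc5→b24/s0 MISS; vc=[8]
#2 0x2e→b5/s1 MISS; vc=[8]
#3 0x2b→b5/s1 L1-HIT; vc=[8]
#4 0x6b→b13/s1 MISS; vc=[8,5]
#5 0x46→b8/s0 VC-HIT; vc=[24,5]
#6 0x2a→b5/s1 VC-HIT; vc=[24,13]
#7 0x44→b8/s0 L1-HIT; vc=[24,13]
#8 0xef→b29/s1 MISS; vc=[24,13,5]
#9 0x46→b8/s0 L1-HIT; vc=[24,13,5]
#10 0x6e→b13/s1 VC-HIT; vc=[24,29,5]
#11 0x6b→b13/s1 L1-HIT; vc=[24,29,5]
#12 0xc1→b24/s0 VC-HIT; vc=[8,29,5]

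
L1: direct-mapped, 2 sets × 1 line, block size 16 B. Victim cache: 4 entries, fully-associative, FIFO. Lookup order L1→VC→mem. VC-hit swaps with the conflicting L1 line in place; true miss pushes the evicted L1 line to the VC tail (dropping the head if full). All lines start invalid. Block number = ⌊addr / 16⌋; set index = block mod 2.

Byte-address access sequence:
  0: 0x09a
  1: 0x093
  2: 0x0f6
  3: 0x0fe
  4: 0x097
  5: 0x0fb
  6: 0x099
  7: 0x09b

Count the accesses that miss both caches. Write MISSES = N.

0: 0x9a (blk 9, set 1) → MISS  vc=[]
1: 0x93 (blk 9, set 1) → L1-HIT  vc=[]
2: 0xf6 (blk 15, set 1) → MISS  vc=[9]
3: 0xfe (blk 15, set 1) → L1-HIT  vc=[9]
4: 0x97 (blk 9, set 1) → VC-HIT  vc=[15]
5: 0xfb (blk 15, set 1) → VC-HIT  vc=[9]
6: 0x99 (blk 9, set 1) → VC-HIT  vc=[15]
7: 0x9b (blk 9, set 1) → L1-HIT  vc=[15]

MISSES = 2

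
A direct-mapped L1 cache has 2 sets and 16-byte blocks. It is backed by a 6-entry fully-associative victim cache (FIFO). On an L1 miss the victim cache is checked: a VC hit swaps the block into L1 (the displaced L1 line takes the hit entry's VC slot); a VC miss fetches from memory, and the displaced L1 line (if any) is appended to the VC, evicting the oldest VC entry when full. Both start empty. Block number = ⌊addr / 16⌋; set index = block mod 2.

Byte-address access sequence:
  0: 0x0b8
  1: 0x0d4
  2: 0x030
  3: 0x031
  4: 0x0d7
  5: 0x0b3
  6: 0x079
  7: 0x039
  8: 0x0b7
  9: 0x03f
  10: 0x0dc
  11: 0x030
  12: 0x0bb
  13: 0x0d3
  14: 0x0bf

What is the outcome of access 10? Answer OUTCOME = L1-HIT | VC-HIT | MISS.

OUTCOME = VC-HIT

#0 0xb8→b11/s1 MISS; vc=[]
#1 0xd4→b13/s1 MISS; vc=[11]
#2 0x30→b3/s1 MISS; vc=[11,13]
#3 0x31→b3/s1 L1-HIT; vc=[11,13]
#4 0xd7→b13/s1 VC-HIT; vc=[11,3]
#5 0xb3→b11/s1 VC-HIT; vc=[13,3]
#6 0x79→b7/s1 MISS; vc=[13,3,11]
#7 0x39→b3/s1 VC-HIT; vc=[13,7,11]
#8 0xb7→b11/s1 VC-HIT; vc=[13,7,3]
#9 0x3f→b3/s1 VC-HIT; vc=[13,7,11]
#10 0xdc→b13/s1 VC-HIT; vc=[3,7,11]
#11 0x30→b3/s1 VC-HIT; vc=[13,7,11]
#12 0xbb→b11/s1 VC-HIT; vc=[13,7,3]
#13 0xd3→b13/s1 VC-HIT; vc=[11,7,3]
#14 0xbf→b11/s1 VC-HIT; vc=[13,7,3]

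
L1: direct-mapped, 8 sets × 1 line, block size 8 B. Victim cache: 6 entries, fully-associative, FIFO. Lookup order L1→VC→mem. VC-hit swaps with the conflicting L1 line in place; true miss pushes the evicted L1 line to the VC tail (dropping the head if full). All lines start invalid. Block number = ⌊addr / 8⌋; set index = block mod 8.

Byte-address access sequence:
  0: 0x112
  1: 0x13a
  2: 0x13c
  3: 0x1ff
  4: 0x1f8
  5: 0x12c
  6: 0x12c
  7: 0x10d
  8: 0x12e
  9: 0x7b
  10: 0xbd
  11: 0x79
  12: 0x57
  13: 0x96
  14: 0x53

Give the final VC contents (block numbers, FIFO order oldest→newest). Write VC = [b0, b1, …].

VC = [39, 63, 23, 34, 18]

  [0] addr=0x112 blk=34 s=2: MISS | VC []
  [1] addr=0x13a blk=39 s=7: MISS | VC []
  [2] addr=0x13c blk=39 s=7: L1-HIT | VC []
  [3] addr=0x1ff blk=63 s=7: MISS | VC [39]
  [4] addr=0x1f8 blk=63 s=7: L1-HIT | VC [39]
  [5] addr=0x12c blk=37 s=5: MISS | VC [39]
  [6] addr=0x12c blk=37 s=5: L1-HIT | VC [39]
  [7] addr=0x10d blk=33 s=1: MISS | VC [39]
  [8] addr=0x12e blk=37 s=5: L1-HIT | VC [39]
  [9] addr=0x7b blk=15 s=7: MISS | VC [39, 63]
  [10] addr=0xbd blk=23 s=7: MISS | VC [39, 63, 15]
  [11] addr=0x79 blk=15 s=7: VC-HIT | VC [39, 63, 23]
  [12] addr=0x57 blk=10 s=2: MISS | VC [39, 63, 23, 34]
  [13] addr=0x96 blk=18 s=2: MISS | VC [39, 63, 23, 34, 10]
  [14] addr=0x53 blk=10 s=2: VC-HIT | VC [39, 63, 23, 34, 18]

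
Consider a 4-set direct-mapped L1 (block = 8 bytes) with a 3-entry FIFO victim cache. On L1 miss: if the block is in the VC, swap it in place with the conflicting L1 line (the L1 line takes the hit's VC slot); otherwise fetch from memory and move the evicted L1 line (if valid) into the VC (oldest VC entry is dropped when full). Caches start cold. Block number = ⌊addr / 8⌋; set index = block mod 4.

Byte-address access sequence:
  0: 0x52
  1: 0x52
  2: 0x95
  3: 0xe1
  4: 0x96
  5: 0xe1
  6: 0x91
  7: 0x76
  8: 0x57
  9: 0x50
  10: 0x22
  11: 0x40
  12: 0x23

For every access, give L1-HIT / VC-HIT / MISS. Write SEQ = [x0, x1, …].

SEQ = [MISS, L1-HIT, MISS, MISS, L1-HIT, L1-HIT, L1-HIT, MISS, VC-HIT, L1-HIT, MISS, MISS, VC-HIT]

0: 0x52 (blk 10, set 2) → MISS  vc=[]
1: 0x52 (blk 10, set 2) → L1-HIT  vc=[]
2: 0x95 (blk 18, set 2) → MISS  vc=[10]
3: 0xe1 (blk 28, set 0) → MISS  vc=[10]
4: 0x96 (blk 18, set 2) → L1-HIT  vc=[10]
5: 0xe1 (blk 28, set 0) → L1-HIT  vc=[10]
6: 0x91 (blk 18, set 2) → L1-HIT  vc=[10]
7: 0x76 (blk 14, set 2) → MISS  vc=[10, 18]
8: 0x57 (blk 10, set 2) → VC-HIT  vc=[14, 18]
9: 0x50 (blk 10, set 2) → L1-HIT  vc=[14, 18]
10: 0x22 (blk 4, set 0) → MISS  vc=[14, 18, 28]
11: 0x40 (blk 8, set 0) → MISS  vc=[18, 28, 4]
12: 0x23 (blk 4, set 0) → VC-HIT  vc=[18, 28, 8]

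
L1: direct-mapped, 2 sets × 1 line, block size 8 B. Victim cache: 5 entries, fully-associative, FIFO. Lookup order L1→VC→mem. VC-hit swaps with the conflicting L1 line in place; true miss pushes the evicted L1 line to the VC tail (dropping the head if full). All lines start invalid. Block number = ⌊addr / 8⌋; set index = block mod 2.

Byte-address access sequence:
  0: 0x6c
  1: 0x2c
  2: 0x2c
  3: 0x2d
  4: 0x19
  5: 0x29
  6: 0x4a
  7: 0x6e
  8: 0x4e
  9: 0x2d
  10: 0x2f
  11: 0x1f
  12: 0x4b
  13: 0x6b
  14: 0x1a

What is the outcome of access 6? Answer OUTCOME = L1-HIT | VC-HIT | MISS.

0: 0x6c (blk 13, set 1) → MISS  vc=[]
1: 0x2c (blk 5, set 1) → MISS  vc=[13]
2: 0x2c (blk 5, set 1) → L1-HIT  vc=[13]
3: 0x2d (blk 5, set 1) → L1-HIT  vc=[13]
4: 0x19 (blk 3, set 1) → MISS  vc=[13, 5]
5: 0x29 (blk 5, set 1) → VC-HIT  vc=[13, 3]
6: 0x4a (blk 9, set 1) → MISS  vc=[13, 3, 5]
7: 0x6e (blk 13, set 1) → VC-HIT  vc=[9, 3, 5]
8: 0x4e (blk 9, set 1) → VC-HIT  vc=[13, 3, 5]
9: 0x2d (blk 5, set 1) → VC-HIT  vc=[13, 3, 9]
10: 0x2f (blk 5, set 1) → L1-HIT  vc=[13, 3, 9]
11: 0x1f (blk 3, set 1) → VC-HIT  vc=[13, 5, 9]
12: 0x4b (blk 9, set 1) → VC-HIT  vc=[13, 5, 3]
13: 0x6b (blk 13, set 1) → VC-HIT  vc=[9, 5, 3]
14: 0x1a (blk 3, set 1) → VC-HIT  vc=[9, 5, 13]

OUTCOME = MISS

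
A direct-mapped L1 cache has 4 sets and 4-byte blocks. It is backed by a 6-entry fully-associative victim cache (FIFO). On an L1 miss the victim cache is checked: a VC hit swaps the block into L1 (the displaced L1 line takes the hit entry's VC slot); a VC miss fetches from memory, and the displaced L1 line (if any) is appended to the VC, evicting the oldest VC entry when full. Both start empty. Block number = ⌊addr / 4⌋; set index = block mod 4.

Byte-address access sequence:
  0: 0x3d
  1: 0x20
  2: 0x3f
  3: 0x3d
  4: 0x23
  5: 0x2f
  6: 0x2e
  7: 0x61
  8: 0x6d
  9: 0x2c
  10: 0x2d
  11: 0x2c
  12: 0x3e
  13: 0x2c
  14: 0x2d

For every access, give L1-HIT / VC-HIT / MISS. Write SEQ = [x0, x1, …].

0: 0x3d (blk 15, set 3) → MISS  vc=[]
1: 0x20 (blk 8, set 0) → MISS  vc=[]
2: 0x3f (blk 15, set 3) → L1-HIT  vc=[]
3: 0x3d (blk 15, set 3) → L1-HIT  vc=[]
4: 0x23 (blk 8, set 0) → L1-HIT  vc=[]
5: 0x2f (blk 11, set 3) → MISS  vc=[15]
6: 0x2e (blk 11, set 3) → L1-HIT  vc=[15]
7: 0x61 (blk 24, set 0) → MISS  vc=[15, 8]
8: 0x6d (blk 27, set 3) → MISS  vc=[15, 8, 11]
9: 0x2c (blk 11, set 3) → VC-HIT  vc=[15, 8, 27]
10: 0x2d (blk 11, set 3) → L1-HIT  vc=[15, 8, 27]
11: 0x2c (blk 11, set 3) → L1-HIT  vc=[15, 8, 27]
12: 0x3e (blk 15, set 3) → VC-HIT  vc=[11, 8, 27]
13: 0x2c (blk 11, set 3) → VC-HIT  vc=[15, 8, 27]
14: 0x2d (blk 11, set 3) → L1-HIT  vc=[15, 8, 27]

SEQ = [MISS, MISS, L1-HIT, L1-HIT, L1-HIT, MISS, L1-HIT, MISS, MISS, VC-HIT, L1-HIT, L1-HIT, VC-HIT, VC-HIT, L1-HIT]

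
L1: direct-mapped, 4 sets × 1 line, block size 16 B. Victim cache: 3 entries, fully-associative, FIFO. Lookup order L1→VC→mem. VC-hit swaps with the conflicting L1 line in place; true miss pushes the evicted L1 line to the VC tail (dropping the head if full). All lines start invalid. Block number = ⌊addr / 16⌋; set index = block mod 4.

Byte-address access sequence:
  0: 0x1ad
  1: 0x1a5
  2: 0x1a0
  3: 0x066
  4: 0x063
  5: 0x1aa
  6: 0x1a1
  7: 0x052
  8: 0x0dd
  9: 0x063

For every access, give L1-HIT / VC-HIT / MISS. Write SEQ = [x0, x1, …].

SEQ = [MISS, L1-HIT, L1-HIT, MISS, L1-HIT, VC-HIT, L1-HIT, MISS, MISS, VC-HIT]

0: 0x1ad (blk 26, set 2) → MISS  vc=[]
1: 0x1a5 (blk 26, set 2) → L1-HIT  vc=[]
2: 0x1a0 (blk 26, set 2) → L1-HIT  vc=[]
3: 0x66 (blk 6, set 2) → MISS  vc=[26]
4: 0x63 (blk 6, set 2) → L1-HIT  vc=[26]
5: 0x1aa (blk 26, set 2) → VC-HIT  vc=[6]
6: 0x1a1 (blk 26, set 2) → L1-HIT  vc=[6]
7: 0x52 (blk 5, set 1) → MISS  vc=[6]
8: 0xdd (blk 13, set 1) → MISS  vc=[6, 5]
9: 0x63 (blk 6, set 2) → VC-HIT  vc=[26, 5]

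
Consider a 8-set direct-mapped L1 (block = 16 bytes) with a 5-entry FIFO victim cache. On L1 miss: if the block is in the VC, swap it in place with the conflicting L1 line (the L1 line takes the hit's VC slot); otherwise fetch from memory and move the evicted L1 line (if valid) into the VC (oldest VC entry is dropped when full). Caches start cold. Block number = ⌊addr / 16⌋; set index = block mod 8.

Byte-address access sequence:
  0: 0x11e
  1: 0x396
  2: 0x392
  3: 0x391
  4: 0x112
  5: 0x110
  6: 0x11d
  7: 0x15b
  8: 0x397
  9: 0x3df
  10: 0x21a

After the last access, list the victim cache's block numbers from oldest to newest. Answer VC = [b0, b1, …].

0: 0x11e (blk 17, set 1) → MISS  vc=[]
1: 0x396 (blk 57, set 1) → MISS  vc=[17]
2: 0x392 (blk 57, set 1) → L1-HIT  vc=[17]
3: 0x391 (blk 57, set 1) → L1-HIT  vc=[17]
4: 0x112 (blk 17, set 1) → VC-HIT  vc=[57]
5: 0x110 (blk 17, set 1) → L1-HIT  vc=[57]
6: 0x11d (blk 17, set 1) → L1-HIT  vc=[57]
7: 0x15b (blk 21, set 5) → MISS  vc=[57]
8: 0x397 (blk 57, set 1) → VC-HIT  vc=[17]
9: 0x3df (blk 61, set 5) → MISS  vc=[17, 21]
10: 0x21a (blk 33, set 1) → MISS  vc=[17, 21, 57]

VC = [17, 21, 57]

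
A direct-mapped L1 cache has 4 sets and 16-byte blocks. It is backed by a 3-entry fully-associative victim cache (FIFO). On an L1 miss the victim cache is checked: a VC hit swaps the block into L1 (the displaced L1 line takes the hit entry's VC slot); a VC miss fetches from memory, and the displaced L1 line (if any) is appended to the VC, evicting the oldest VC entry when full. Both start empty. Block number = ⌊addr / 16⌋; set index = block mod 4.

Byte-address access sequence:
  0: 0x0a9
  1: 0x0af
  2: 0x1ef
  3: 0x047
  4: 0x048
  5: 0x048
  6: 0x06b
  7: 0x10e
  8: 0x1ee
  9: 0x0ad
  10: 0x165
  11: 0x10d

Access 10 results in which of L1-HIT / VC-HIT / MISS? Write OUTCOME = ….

#0 0xa9→b10/s2 MISS; vc=[]
#1 0xaf→b10/s2 L1-HIT; vc=[]
#2 0x1ef→b30/s2 MISS; vc=[10]
#3 0x47→b4/s0 MISS; vc=[10]
#4 0x48→b4/s0 L1-HIT; vc=[10]
#5 0x48→b4/s0 L1-HIT; vc=[10]
#6 0x6b→b6/s2 MISS; vc=[10,30]
#7 0x10e→b16/s0 MISS; vc=[10,30,4]
#8 0x1ee→b30/s2 VC-HIT; vc=[10,6,4]
#9 0xad→b10/s2 VC-HIT; vc=[30,6,4]
#10 0x165→b22/s2 MISS; vc=[6,4,10]
#11 0x10d→b16/s0 L1-HIT; vc=[6,4,10]

OUTCOME = MISS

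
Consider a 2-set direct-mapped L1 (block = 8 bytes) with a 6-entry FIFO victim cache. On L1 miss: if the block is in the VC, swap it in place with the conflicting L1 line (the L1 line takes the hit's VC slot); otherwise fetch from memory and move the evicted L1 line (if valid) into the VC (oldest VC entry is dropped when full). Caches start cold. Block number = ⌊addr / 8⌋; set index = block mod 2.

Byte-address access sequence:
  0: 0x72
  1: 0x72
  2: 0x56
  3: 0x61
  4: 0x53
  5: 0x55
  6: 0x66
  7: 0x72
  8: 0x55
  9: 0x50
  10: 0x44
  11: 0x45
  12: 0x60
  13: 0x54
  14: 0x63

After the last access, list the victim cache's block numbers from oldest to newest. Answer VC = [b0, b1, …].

0: 0x72 (blk 14, set 0) → MISS  vc=[]
1: 0x72 (blk 14, set 0) → L1-HIT  vc=[]
2: 0x56 (blk 10, set 0) → MISS  vc=[14]
3: 0x61 (blk 12, set 0) → MISS  vc=[14, 10]
4: 0x53 (blk 10, set 0) → VC-HIT  vc=[14, 12]
5: 0x55 (blk 10, set 0) → L1-HIT  vc=[14, 12]
6: 0x66 (blk 12, set 0) → VC-HIT  vc=[14, 10]
7: 0x72 (blk 14, set 0) → VC-HIT  vc=[12, 10]
8: 0x55 (blk 10, set 0) → VC-HIT  vc=[12, 14]
9: 0x50 (blk 10, set 0) → L1-HIT  vc=[12, 14]
10: 0x44 (blk 8, set 0) → MISS  vc=[12, 14, 10]
11: 0x45 (blk 8, set 0) → L1-HIT  vc=[12, 14, 10]
12: 0x60 (blk 12, set 0) → VC-HIT  vc=[8, 14, 10]
13: 0x54 (blk 10, set 0) → VC-HIT  vc=[8, 14, 12]
14: 0x63 (blk 12, set 0) → VC-HIT  vc=[8, 14, 10]

VC = [8, 14, 10]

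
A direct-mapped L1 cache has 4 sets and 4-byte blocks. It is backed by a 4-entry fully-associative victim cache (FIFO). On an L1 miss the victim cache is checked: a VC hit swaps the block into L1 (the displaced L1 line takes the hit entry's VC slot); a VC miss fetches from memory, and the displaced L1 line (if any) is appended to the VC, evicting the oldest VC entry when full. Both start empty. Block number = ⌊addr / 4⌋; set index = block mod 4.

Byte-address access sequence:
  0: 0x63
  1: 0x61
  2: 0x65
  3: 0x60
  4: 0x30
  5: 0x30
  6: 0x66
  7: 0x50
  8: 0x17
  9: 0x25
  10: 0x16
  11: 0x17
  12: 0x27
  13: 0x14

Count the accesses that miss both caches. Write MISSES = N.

MISSES = 6

  [0] addr=0x63 blk=24 s=0: MISS | VC []
  [1] addr=0x61 blk=24 s=0: L1-HIT | VC []
  [2] addr=0x65 blk=25 s=1: MISS | VC []
  [3] addr=0x60 blk=24 s=0: L1-HIT | VC []
  [4] addr=0x30 blk=12 s=0: MISS | VC [24]
  [5] addr=0x30 blk=12 s=0: L1-HIT | VC [24]
  [6] addr=0x66 blk=25 s=1: L1-HIT | VC [24]
  [7] addr=0x50 blk=20 s=0: MISS | VC [24, 12]
  [8] addr=0x17 blk=5 s=1: MISS | VC [24, 12, 25]
  [9] addr=0x25 blk=9 s=1: MISS | VC [24, 12, 25, 5]
  [10] addr=0x16 blk=5 s=1: VC-HIT | VC [24, 12, 25, 9]
  [11] addr=0x17 blk=5 s=1: L1-HIT | VC [24, 12, 25, 9]
  [12] addr=0x27 blk=9 s=1: VC-HIT | VC [24, 12, 25, 5]
  [13] addr=0x14 blk=5 s=1: VC-HIT | VC [24, 12, 25, 9]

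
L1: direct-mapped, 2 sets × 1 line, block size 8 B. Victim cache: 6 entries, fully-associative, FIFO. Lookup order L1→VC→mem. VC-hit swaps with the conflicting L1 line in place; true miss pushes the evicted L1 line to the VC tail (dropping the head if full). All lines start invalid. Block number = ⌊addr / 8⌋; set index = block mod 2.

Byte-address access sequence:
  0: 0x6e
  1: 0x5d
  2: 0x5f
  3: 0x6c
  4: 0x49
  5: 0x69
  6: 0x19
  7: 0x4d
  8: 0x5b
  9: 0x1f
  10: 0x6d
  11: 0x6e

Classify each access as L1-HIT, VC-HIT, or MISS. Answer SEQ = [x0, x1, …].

SEQ = [MISS, MISS, L1-HIT, VC-HIT, MISS, VC-HIT, MISS, VC-HIT, VC-HIT, VC-HIT, VC-HIT, L1-HIT]

  [0] addr=0x6e blk=13 s=1: MISS | VC []
  [1] addr=0x5d blk=11 s=1: MISS | VC [13]
  [2] addr=0x5f blk=11 s=1: L1-HIT | VC [13]
  [3] addr=0x6c blk=13 s=1: VC-HIT | VC [11]
  [4] addr=0x49 blk=9 s=1: MISS | VC [11, 13]
  [5] addr=0x69 blk=13 s=1: VC-HIT | VC [11, 9]
  [6] addr=0x19 blk=3 s=1: MISS | VC [11, 9, 13]
  [7] addr=0x4d blk=9 s=1: VC-HIT | VC [11, 3, 13]
  [8] addr=0x5b blk=11 s=1: VC-HIT | VC [9, 3, 13]
  [9] addr=0x1f blk=3 s=1: VC-HIT | VC [9, 11, 13]
  [10] addr=0x6d blk=13 s=1: VC-HIT | VC [9, 11, 3]
  [11] addr=0x6e blk=13 s=1: L1-HIT | VC [9, 11, 3]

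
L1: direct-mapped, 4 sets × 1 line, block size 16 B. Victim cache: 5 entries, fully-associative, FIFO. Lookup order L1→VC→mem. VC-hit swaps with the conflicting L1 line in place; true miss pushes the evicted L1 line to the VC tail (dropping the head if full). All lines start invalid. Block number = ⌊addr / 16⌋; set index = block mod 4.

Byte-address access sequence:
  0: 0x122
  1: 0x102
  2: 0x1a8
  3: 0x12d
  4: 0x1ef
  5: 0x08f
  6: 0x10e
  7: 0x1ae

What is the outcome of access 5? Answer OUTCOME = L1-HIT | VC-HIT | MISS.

  [0] addr=0x122 blk=18 s=2: MISS | VC []
  [1] addr=0x102 blk=16 s=0: MISS | VC []
  [2] addr=0x1a8 blk=26 s=2: MISS | VC [18]
  [3] addr=0x12d blk=18 s=2: VC-HIT | VC [26]
  [4] addr=0x1ef blk=30 s=2: MISS | VC [26, 18]
  [5] addr=0x8f blk=8 s=0: MISS | VC [26, 18, 16]
  [6] addr=0x10e blk=16 s=0: VC-HIT | VC [26, 18, 8]
  [7] addr=0x1ae blk=26 s=2: VC-HIT | VC [30, 18, 8]

OUTCOME = MISS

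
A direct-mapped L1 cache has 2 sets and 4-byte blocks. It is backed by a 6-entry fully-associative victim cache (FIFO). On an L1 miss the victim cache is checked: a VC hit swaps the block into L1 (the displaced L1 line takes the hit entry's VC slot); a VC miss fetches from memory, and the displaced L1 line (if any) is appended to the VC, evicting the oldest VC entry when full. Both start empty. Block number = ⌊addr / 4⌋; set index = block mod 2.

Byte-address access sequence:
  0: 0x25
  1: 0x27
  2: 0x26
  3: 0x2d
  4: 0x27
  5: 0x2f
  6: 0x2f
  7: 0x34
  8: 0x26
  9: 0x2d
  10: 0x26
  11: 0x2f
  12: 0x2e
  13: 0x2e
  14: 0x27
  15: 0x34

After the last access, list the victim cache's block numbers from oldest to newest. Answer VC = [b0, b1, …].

VC = [9, 11]

0: 0x25 (blk 9, set 1) → MISS  vc=[]
1: 0x27 (blk 9, set 1) → L1-HIT  vc=[]
2: 0x26 (blk 9, set 1) → L1-HIT  vc=[]
3: 0x2d (blk 11, set 1) → MISS  vc=[9]
4: 0x27 (blk 9, set 1) → VC-HIT  vc=[11]
5: 0x2f (blk 11, set 1) → VC-HIT  vc=[9]
6: 0x2f (blk 11, set 1) → L1-HIT  vc=[9]
7: 0x34 (blk 13, set 1) → MISS  vc=[9, 11]
8: 0x26 (blk 9, set 1) → VC-HIT  vc=[13, 11]
9: 0x2d (blk 11, set 1) → VC-HIT  vc=[13, 9]
10: 0x26 (blk 9, set 1) → VC-HIT  vc=[13, 11]
11: 0x2f (blk 11, set 1) → VC-HIT  vc=[13, 9]
12: 0x2e (blk 11, set 1) → L1-HIT  vc=[13, 9]
13: 0x2e (blk 11, set 1) → L1-HIT  vc=[13, 9]
14: 0x27 (blk 9, set 1) → VC-HIT  vc=[13, 11]
15: 0x34 (blk 13, set 1) → VC-HIT  vc=[9, 11]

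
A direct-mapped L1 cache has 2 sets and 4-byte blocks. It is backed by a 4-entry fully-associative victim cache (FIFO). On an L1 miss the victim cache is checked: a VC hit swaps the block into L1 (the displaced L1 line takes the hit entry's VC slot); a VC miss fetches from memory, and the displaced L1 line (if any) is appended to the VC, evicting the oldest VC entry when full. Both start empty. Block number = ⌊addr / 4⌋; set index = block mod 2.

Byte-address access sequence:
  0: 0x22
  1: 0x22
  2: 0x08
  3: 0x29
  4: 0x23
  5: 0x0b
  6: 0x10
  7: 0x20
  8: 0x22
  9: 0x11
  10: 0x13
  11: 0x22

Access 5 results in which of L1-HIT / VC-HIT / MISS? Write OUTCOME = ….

OUTCOME = VC-HIT

#0 0x22→b8/s0 MISS; vc=[]
#1 0x22→b8/s0 L1-HIT; vc=[]
#2 0x8→b2/s0 MISS; vc=[8]
#3 0x29→b10/s0 MISS; vc=[8,2]
#4 0x23→b8/s0 VC-HIT; vc=[10,2]
#5 0xb→b2/s0 VC-HIT; vc=[10,8]
#6 0x10→b4/s0 MISS; vc=[10,8,2]
#7 0x20→b8/s0 VC-HIT; vc=[10,4,2]
#8 0x22→b8/s0 L1-HIT; vc=[10,4,2]
#9 0x11→b4/s0 VC-HIT; vc=[10,8,2]
#10 0x13→b4/s0 L1-HIT; vc=[10,8,2]
#11 0x22→b8/s0 VC-HIT; vc=[10,4,2]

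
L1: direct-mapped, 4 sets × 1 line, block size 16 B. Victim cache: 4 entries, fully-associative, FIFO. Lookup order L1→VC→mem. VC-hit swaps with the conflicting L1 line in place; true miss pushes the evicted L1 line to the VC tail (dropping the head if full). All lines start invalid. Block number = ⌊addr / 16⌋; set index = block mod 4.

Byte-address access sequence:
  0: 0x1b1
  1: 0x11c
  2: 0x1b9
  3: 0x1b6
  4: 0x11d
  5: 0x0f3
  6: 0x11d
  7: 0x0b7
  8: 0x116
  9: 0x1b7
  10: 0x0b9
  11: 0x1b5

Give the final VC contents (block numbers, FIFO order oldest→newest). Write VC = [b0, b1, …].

  [0] addr=0x1b1 blk=27 s=3: MISS | VC []
  [1] addr=0x11c blk=17 s=1: MISS | VC []
  [2] addr=0x1b9 blk=27 s=3: L1-HIT | VC []
  [3] addr=0x1b6 blk=27 s=3: L1-HIT | VC []
  [4] addr=0x11d blk=17 s=1: L1-HIT | VC []
  [5] addr=0xf3 blk=15 s=3: MISS | VC [27]
  [6] addr=0x11d blk=17 s=1: L1-HIT | VC [27]
  [7] addr=0xb7 blk=11 s=3: MISS | VC [27, 15]
  [8] addr=0x116 blk=17 s=1: L1-HIT | VC [27, 15]
  [9] addr=0x1b7 blk=27 s=3: VC-HIT | VC [11, 15]
  [10] addr=0xb9 blk=11 s=3: VC-HIT | VC [27, 15]
  [11] addr=0x1b5 blk=27 s=3: VC-HIT | VC [11, 15]

VC = [11, 15]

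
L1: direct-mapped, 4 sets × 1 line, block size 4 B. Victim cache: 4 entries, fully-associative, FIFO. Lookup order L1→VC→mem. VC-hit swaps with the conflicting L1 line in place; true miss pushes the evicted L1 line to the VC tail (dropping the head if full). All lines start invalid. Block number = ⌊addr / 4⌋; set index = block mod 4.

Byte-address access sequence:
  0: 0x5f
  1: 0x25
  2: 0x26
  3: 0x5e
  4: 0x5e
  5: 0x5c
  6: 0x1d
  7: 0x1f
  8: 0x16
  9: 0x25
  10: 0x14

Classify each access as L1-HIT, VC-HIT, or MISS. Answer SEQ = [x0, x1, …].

SEQ = [MISS, MISS, L1-HIT, L1-HIT, L1-HIT, L1-HIT, MISS, L1-HIT, MISS, VC-HIT, VC-HIT]

0: 0x5f (blk 23, set 3) → MISS  vc=[]
1: 0x25 (blk 9, set 1) → MISS  vc=[]
2: 0x26 (blk 9, set 1) → L1-HIT  vc=[]
3: 0x5e (blk 23, set 3) → L1-HIT  vc=[]
4: 0x5e (blk 23, set 3) → L1-HIT  vc=[]
5: 0x5c (blk 23, set 3) → L1-HIT  vc=[]
6: 0x1d (blk 7, set 3) → MISS  vc=[23]
7: 0x1f (blk 7, set 3) → L1-HIT  vc=[23]
8: 0x16 (blk 5, set 1) → MISS  vc=[23, 9]
9: 0x25 (blk 9, set 1) → VC-HIT  vc=[23, 5]
10: 0x14 (blk 5, set 1) → VC-HIT  vc=[23, 9]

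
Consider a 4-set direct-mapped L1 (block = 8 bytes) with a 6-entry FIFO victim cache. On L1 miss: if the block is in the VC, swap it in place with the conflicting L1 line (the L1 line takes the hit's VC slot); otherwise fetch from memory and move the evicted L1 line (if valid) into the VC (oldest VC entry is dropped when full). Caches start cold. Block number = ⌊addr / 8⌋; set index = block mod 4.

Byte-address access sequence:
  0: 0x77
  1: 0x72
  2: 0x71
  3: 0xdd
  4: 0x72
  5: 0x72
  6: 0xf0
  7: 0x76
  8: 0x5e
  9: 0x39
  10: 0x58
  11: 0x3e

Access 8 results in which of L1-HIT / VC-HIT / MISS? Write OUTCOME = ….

OUTCOME = MISS

#0 0x77→b14/s2 MISS; vc=[]
#1 0x72→b14/s2 L1-HIT; vc=[]
#2 0x71→b14/s2 L1-HIT; vc=[]
#3 0xdd→b27/s3 MISS; vc=[]
#4 0x72→b14/s2 L1-HIT; vc=[]
#5 0x72→b14/s2 L1-HIT; vc=[]
#6 0xf0→b30/s2 MISS; vc=[14]
#7 0x76→b14/s2 VC-HIT; vc=[30]
#8 0x5e→b11/s3 MISS; vc=[30,27]
#9 0x39→b7/s3 MISS; vc=[30,27,11]
#10 0x58→b11/s3 VC-HIT; vc=[30,27,7]
#11 0x3e→b7/s3 VC-HIT; vc=[30,27,11]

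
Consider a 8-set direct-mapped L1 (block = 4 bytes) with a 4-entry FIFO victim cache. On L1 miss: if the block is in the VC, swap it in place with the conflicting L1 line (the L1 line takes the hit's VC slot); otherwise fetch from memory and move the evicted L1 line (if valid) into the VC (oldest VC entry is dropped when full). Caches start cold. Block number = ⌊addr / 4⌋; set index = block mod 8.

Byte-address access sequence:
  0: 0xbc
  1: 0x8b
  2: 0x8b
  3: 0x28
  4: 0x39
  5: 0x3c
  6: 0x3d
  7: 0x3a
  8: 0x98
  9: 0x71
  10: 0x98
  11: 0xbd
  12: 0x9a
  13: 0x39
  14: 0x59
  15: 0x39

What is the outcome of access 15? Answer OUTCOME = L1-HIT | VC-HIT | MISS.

  [0] addr=0xbc blk=47 s=7: MISS | VC []
  [1] addr=0x8b blk=34 s=2: MISS | VC []
  [2] addr=0x8b blk=34 s=2: L1-HIT | VC []
  [3] addr=0x28 blk=10 s=2: MISS | VC [34]
  [4] addr=0x39 blk=14 s=6: MISS | VC [34]
  [5] addr=0x3c blk=15 s=7: MISS | VC [34, 47]
  [6] addr=0x3d blk=15 s=7: L1-HIT | VC [34, 47]
  [7] addr=0x3a blk=14 s=6: L1-HIT | VC [34, 47]
  [8] addr=0x98 blk=38 s=6: MISS | VC [34, 47, 14]
  [9] addr=0x71 blk=28 s=4: MISS | VC [34, 47, 14]
  [10] addr=0x98 blk=38 s=6: L1-HIT | VC [34, 47, 14]
  [11] addr=0xbd blk=47 s=7: VC-HIT | VC [34, 15, 14]
  [12] addr=0x9a blk=38 s=6: L1-HIT | VC [34, 15, 14]
  [13] addr=0x39 blk=14 s=6: VC-HIT | VC [34, 15, 38]
  [14] addr=0x59 blk=22 s=6: MISS | VC [34, 15, 38, 14]
  [15] addr=0x39 blk=14 s=6: VC-HIT | VC [34, 15, 38, 22]

OUTCOME = VC-HIT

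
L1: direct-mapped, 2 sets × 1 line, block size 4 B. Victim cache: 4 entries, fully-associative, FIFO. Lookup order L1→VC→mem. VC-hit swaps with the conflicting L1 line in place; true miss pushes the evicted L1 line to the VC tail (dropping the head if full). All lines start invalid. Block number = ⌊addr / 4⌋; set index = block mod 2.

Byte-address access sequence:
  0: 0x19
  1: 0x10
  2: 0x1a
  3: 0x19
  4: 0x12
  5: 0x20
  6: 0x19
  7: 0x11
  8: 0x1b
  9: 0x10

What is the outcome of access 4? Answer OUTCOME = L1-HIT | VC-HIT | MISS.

  [0] addr=0x19 blk=6 s=0: MISS | VC []
  [1] addr=0x10 blk=4 s=0: MISS | VC [6]
  [2] addr=0x1a blk=6 s=0: VC-HIT | VC [4]
  [3] addr=0x19 blk=6 s=0: L1-HIT | VC [4]
  [4] addr=0x12 blk=4 s=0: VC-HIT | VC [6]
  [5] addr=0x20 blk=8 s=0: MISS | VC [6, 4]
  [6] addr=0x19 blk=6 s=0: VC-HIT | VC [8, 4]
  [7] addr=0x11 blk=4 s=0: VC-HIT | VC [8, 6]
  [8] addr=0x1b blk=6 s=0: VC-HIT | VC [8, 4]
  [9] addr=0x10 blk=4 s=0: VC-HIT | VC [8, 6]

OUTCOME = VC-HIT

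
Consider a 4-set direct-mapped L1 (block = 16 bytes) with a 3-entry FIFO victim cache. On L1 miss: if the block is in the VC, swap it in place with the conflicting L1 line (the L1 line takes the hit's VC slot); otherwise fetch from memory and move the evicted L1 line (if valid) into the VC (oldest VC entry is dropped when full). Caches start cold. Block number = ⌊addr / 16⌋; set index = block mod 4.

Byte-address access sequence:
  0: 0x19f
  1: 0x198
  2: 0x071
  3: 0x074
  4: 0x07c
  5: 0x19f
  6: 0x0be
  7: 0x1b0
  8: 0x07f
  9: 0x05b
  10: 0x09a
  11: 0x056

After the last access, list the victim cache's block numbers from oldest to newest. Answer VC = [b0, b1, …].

  [0] addr=0x19f blk=25 s=1: MISS | VC []
  [1] addr=0x198 blk=25 s=1: L1-HIT | VC []
  [2] addr=0x71 blk=7 s=3: MISS | VC []
  [3] addr=0x74 blk=7 s=3: L1-HIT | VC []
  [4] addr=0x7c blk=7 s=3: L1-HIT | VC []
  [5] addr=0x19f blk=25 s=1: L1-HIT | VC []
  [6] addr=0xbe blk=11 s=3: MISS | VC [7]
  [7] addr=0x1b0 blk=27 s=3: MISS | VC [7, 11]
  [8] addr=0x7f blk=7 s=3: VC-HIT | VC [27, 11]
  [9] addr=0x5b blk=5 s=1: MISS | VC [27, 11, 25]
  [10] addr=0x9a blk=9 s=1: MISS | VC [11, 25, 5]
  [11] addr=0x56 blk=5 s=1: VC-HIT | VC [11, 25, 9]

VC = [11, 25, 9]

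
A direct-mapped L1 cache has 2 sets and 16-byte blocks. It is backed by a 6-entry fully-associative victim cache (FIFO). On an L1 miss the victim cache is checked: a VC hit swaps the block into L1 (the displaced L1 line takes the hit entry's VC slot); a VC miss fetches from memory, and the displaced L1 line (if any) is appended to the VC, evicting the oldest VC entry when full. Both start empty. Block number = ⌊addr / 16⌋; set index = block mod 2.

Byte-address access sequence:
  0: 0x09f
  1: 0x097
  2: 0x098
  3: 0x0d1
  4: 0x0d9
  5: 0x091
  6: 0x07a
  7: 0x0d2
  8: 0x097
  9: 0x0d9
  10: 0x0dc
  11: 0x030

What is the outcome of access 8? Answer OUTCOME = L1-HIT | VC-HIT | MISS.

  [0] addr=0x9f blk=9 s=1: MISS | VC []
  [1] addr=0x97 blk=9 s=1: L1-HIT | VC []
  [2] addr=0x98 blk=9 s=1: L1-HIT | VC []
  [3] addr=0xd1 blk=13 s=1: MISS | VC [9]
  [4] addr=0xd9 blk=13 s=1: L1-HIT | VC [9]
  [5] addr=0x91 blk=9 s=1: VC-HIT | VC [13]
  [6] addr=0x7a blk=7 s=1: MISS | VC [13, 9]
  [7] addr=0xd2 blk=13 s=1: VC-HIT | VC [7, 9]
  [8] addr=0x97 blk=9 s=1: VC-HIT | VC [7, 13]
  [9] addr=0xd9 blk=13 s=1: VC-HIT | VC [7, 9]
  [10] addr=0xdc blk=13 s=1: L1-HIT | VC [7, 9]
  [11] addr=0x30 blk=3 s=1: MISS | VC [7, 9, 13]

OUTCOME = VC-HIT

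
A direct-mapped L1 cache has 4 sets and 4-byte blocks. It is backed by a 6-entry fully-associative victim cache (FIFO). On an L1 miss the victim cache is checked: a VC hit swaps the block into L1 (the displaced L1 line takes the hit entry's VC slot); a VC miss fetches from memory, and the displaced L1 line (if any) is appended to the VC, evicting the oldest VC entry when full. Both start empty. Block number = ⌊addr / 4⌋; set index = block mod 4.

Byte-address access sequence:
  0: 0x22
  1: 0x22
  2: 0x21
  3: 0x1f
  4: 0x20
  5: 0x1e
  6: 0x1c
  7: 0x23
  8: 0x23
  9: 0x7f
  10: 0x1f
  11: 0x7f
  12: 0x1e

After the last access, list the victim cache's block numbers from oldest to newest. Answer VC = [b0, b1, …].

VC = [31]

0: 0x22 (blk 8, set 0) → MISS  vc=[]
1: 0x22 (blk 8, set 0) → L1-HIT  vc=[]
2: 0x21 (blk 8, set 0) → L1-HIT  vc=[]
3: 0x1f (blk 7, set 3) → MISS  vc=[]
4: 0x20 (blk 8, set 0) → L1-HIT  vc=[]
5: 0x1e (blk 7, set 3) → L1-HIT  vc=[]
6: 0x1c (blk 7, set 3) → L1-HIT  vc=[]
7: 0x23 (blk 8, set 0) → L1-HIT  vc=[]
8: 0x23 (blk 8, set 0) → L1-HIT  vc=[]
9: 0x7f (blk 31, set 3) → MISS  vc=[7]
10: 0x1f (blk 7, set 3) → VC-HIT  vc=[31]
11: 0x7f (blk 31, set 3) → VC-HIT  vc=[7]
12: 0x1e (blk 7, set 3) → VC-HIT  vc=[31]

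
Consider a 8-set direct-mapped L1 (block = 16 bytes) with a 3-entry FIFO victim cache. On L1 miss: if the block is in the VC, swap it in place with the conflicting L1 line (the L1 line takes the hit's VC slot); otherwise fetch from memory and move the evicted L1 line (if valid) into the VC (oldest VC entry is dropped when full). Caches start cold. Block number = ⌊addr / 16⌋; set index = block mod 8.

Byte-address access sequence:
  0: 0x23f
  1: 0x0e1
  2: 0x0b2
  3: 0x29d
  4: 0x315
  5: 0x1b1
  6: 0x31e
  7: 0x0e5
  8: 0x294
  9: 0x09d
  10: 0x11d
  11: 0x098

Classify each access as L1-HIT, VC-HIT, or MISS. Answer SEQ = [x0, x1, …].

0: 0x23f (blk 35, set 3) → MISS  vc=[]
1: 0xe1 (blk 14, set 6) → MISS  vc=[]
2: 0xb2 (blk 11, set 3) → MISS  vc=[35]
3: 0x29d (blk 41, set 1) → MISS  vc=[35]
4: 0x315 (blk 49, set 1) → MISS  vc=[35, 41]
5: 0x1b1 (blk 27, set 3) → MISS  vc=[35, 41, 11]
6: 0x31e (blk 49, set 1) → L1-HIT  vc=[35, 41, 11]
7: 0xe5 (blk 14, set 6) → L1-HIT  vc=[35, 41, 11]
8: 0x294 (blk 41, set 1) → VC-HIT  vc=[35, 49, 11]
9: 0x9d (blk 9, set 1) → MISS  vc=[49, 11, 41]
10: 0x11d (blk 17, set 1) → MISS  vc=[11, 41, 9]
11: 0x98 (blk 9, set 1) → VC-HIT  vc=[11, 41, 17]

SEQ = [MISS, MISS, MISS, MISS, MISS, MISS, L1-HIT, L1-HIT, VC-HIT, MISS, MISS, VC-HIT]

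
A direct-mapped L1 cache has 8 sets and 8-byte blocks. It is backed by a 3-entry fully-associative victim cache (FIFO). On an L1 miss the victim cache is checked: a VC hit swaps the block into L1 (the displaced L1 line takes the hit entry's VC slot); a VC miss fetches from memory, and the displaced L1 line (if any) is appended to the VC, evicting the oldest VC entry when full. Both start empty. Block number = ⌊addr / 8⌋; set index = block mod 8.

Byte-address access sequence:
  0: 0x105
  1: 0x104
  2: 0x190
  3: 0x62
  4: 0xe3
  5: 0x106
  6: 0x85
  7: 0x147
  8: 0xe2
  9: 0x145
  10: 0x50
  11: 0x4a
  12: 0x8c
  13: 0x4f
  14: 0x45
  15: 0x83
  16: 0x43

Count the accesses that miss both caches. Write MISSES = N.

#0 0x105→b32/s0 MISS; vc=[]
#1 0x104→b32/s0 L1-HIT; vc=[]
#2 0x190→b50/s2 MISS; vc=[]
#3 0x62→b12/s4 MISS; vc=[]
#4 0xe3→b28/s4 MISS; vc=[12]
#5 0x106→b32/s0 L1-HIT; vc=[12]
#6 0x85→b16/s0 MISS; vc=[12,32]
#7 0x147→b40/s0 MISS; vc=[12,32,16]
#8 0xe2→b28/s4 L1-HIT; vc=[12,32,16]
#9 0x145→b40/s0 L1-HIT; vc=[12,32,16]
#10 0x50→b10/s2 MISS; vc=[32,16,50]
#11 0x4a→b9/s1 MISS; vc=[32,16,50]
#12 0x8c→b17/s1 MISS; vc=[16,50,9]
#13 0x4f→b9/s1 VC-HIT; vc=[16,50,17]
#14 0x45→b8/s0 MISS; vc=[50,17,40]
#15 0x83→b16/s0 MISS; vc=[17,40,8]
#16 0x43→b8/s0 VC-HIT; vc=[17,40,16]

MISSES = 11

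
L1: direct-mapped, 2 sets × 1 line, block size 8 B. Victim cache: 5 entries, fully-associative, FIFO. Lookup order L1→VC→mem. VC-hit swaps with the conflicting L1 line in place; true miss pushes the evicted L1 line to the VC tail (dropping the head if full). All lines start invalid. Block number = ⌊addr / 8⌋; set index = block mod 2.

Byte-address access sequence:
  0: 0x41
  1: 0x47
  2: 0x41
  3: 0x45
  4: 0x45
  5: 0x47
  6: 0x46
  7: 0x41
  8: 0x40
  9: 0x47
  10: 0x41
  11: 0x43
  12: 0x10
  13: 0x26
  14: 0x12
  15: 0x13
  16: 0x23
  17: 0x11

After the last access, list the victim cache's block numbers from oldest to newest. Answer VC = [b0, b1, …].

VC = [8, 4]

  [0] addr=0x41 blk=8 s=0: MISS | VC []
  [1] addr=0x47 blk=8 s=0: L1-HIT | VC []
  [2] addr=0x41 blk=8 s=0: L1-HIT | VC []
  [3] addr=0x45 blk=8 s=0: L1-HIT | VC []
  [4] addr=0x45 blk=8 s=0: L1-HIT | VC []
  [5] addr=0x47 blk=8 s=0: L1-HIT | VC []
  [6] addr=0x46 blk=8 s=0: L1-HIT | VC []
  [7] addr=0x41 blk=8 s=0: L1-HIT | VC []
  [8] addr=0x40 blk=8 s=0: L1-HIT | VC []
  [9] addr=0x47 blk=8 s=0: L1-HIT | VC []
  [10] addr=0x41 blk=8 s=0: L1-HIT | VC []
  [11] addr=0x43 blk=8 s=0: L1-HIT | VC []
  [12] addr=0x10 blk=2 s=0: MISS | VC [8]
  [13] addr=0x26 blk=4 s=0: MISS | VC [8, 2]
  [14] addr=0x12 blk=2 s=0: VC-HIT | VC [8, 4]
  [15] addr=0x13 blk=2 s=0: L1-HIT | VC [8, 4]
  [16] addr=0x23 blk=4 s=0: VC-HIT | VC [8, 2]
  [17] addr=0x11 blk=2 s=0: VC-HIT | VC [8, 4]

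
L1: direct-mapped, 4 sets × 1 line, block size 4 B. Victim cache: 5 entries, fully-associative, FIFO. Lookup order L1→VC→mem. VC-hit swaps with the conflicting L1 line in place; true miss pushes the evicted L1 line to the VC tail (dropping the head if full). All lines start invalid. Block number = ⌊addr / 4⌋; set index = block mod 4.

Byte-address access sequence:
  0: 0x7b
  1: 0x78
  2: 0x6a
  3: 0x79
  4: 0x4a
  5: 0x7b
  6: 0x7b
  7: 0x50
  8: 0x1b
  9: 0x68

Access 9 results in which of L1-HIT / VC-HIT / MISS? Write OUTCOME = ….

OUTCOME = VC-HIT

#0 0x7b→b30/s2 MISS; vc=[]
#1 0x78→b30/s2 L1-HIT; vc=[]
#2 0x6a→b26/s2 MISS; vc=[30]
#3 0x79→b30/s2 VC-HIT; vc=[26]
#4 0x4a→b18/s2 MISS; vc=[26,30]
#5 0x7b→b30/s2 VC-HIT; vc=[26,18]
#6 0x7b→b30/s2 L1-HIT; vc=[26,18]
#7 0x50→b20/s0 MISS; vc=[26,18]
#8 0x1b→b6/s2 MISS; vc=[26,18,30]
#9 0x68→b26/s2 VC-HIT; vc=[6,18,30]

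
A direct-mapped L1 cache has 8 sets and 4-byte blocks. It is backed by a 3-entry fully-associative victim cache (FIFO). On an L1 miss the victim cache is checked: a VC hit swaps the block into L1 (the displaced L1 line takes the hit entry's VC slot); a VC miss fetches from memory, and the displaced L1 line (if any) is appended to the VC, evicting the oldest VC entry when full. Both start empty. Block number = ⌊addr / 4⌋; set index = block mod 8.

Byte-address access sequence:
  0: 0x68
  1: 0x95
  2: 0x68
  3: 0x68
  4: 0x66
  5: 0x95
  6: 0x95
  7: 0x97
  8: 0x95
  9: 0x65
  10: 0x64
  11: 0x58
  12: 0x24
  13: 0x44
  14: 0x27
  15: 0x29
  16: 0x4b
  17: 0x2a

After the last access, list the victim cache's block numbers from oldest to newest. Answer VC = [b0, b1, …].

0: 0x68 (blk 26, set 2) → MISS  vc=[]
1: 0x95 (blk 37, set 5) → MISS  vc=[]
2: 0x68 (blk 26, set 2) → L1-HIT  vc=[]
3: 0x68 (blk 26, set 2) → L1-HIT  vc=[]
4: 0x66 (blk 25, set 1) → MISS  vc=[]
5: 0x95 (blk 37, set 5) → L1-HIT  vc=[]
6: 0x95 (blk 37, set 5) → L1-HIT  vc=[]
7: 0x97 (blk 37, set 5) → L1-HIT  vc=[]
8: 0x95 (blk 37, set 5) → L1-HIT  vc=[]
9: 0x65 (blk 25, set 1) → L1-HIT  vc=[]
10: 0x64 (blk 25, set 1) → L1-HIT  vc=[]
11: 0x58 (blk 22, set 6) → MISS  vc=[]
12: 0x24 (blk 9, set 1) → MISS  vc=[25]
13: 0x44 (blk 17, set 1) → MISS  vc=[25, 9]
14: 0x27 (blk 9, set 1) → VC-HIT  vc=[25, 17]
15: 0x29 (blk 10, set 2) → MISS  vc=[25, 17, 26]
16: 0x4b (blk 18, set 2) → MISS  vc=[17, 26, 10]
17: 0x2a (blk 10, set 2) → VC-HIT  vc=[17, 26, 18]

VC = [17, 26, 18]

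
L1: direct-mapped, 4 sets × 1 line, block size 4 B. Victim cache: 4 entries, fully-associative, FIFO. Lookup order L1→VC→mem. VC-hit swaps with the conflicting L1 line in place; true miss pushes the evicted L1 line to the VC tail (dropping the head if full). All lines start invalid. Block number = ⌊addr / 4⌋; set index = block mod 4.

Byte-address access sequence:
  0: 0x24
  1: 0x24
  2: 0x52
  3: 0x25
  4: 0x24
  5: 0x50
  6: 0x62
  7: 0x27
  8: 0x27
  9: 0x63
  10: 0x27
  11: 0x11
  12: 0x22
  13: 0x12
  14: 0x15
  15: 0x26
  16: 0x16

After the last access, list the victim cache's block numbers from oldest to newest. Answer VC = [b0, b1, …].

0: 0x24 (blk 9, set 1) → MISS  vc=[]
1: 0x24 (blk 9, set 1) → L1-HIT  vc=[]
2: 0x52 (blk 20, set 0) → MISS  vc=[]
3: 0x25 (blk 9, set 1) → L1-HIT  vc=[]
4: 0x24 (blk 9, set 1) → L1-HIT  vc=[]
5: 0x50 (blk 20, set 0) → L1-HIT  vc=[]
6: 0x62 (blk 24, set 0) → MISS  vc=[20]
7: 0x27 (blk 9, set 1) → L1-HIT  vc=[20]
8: 0x27 (blk 9, set 1) → L1-HIT  vc=[20]
9: 0x63 (blk 24, set 0) → L1-HIT  vc=[20]
10: 0x27 (blk 9, set 1) → L1-HIT  vc=[20]
11: 0x11 (blk 4, set 0) → MISS  vc=[20, 24]
12: 0x22 (blk 8, set 0) → MISS  vc=[20, 24, 4]
13: 0x12 (blk 4, set 0) → VC-HIT  vc=[20, 24, 8]
14: 0x15 (blk 5, set 1) → MISS  vc=[20, 24, 8, 9]
15: 0x26 (blk 9, set 1) → VC-HIT  vc=[20, 24, 8, 5]
16: 0x16 (blk 5, set 1) → VC-HIT  vc=[20, 24, 8, 9]

VC = [20, 24, 8, 9]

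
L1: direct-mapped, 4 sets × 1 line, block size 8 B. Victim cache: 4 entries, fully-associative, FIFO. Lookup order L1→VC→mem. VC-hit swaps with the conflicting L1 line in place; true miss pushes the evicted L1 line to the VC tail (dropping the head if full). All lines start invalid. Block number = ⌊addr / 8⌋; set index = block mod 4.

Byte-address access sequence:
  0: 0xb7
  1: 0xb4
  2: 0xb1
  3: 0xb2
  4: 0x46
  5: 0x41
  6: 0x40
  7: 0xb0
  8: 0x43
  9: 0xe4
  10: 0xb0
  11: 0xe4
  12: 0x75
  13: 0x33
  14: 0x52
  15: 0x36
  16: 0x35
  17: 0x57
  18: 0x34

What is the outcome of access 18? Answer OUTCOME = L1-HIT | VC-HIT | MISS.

OUTCOME = VC-HIT

#0 0xb7→b22/s2 MISS; vc=[]
#1 0xb4→b22/s2 L1-HIT; vc=[]
#2 0xb1→b22/s2 L1-HIT; vc=[]
#3 0xb2→b22/s2 L1-HIT; vc=[]
#4 0x46→b8/s0 MISS; vc=[]
#5 0x41→b8/s0 L1-HIT; vc=[]
#6 0x40→b8/s0 L1-HIT; vc=[]
#7 0xb0→b22/s2 L1-HIT; vc=[]
#8 0x43→b8/s0 L1-HIT; vc=[]
#9 0xe4→b28/s0 MISS; vc=[8]
#10 0xb0→b22/s2 L1-HIT; vc=[8]
#11 0xe4→b28/s0 L1-HIT; vc=[8]
#12 0x75→b14/s2 MISS; vc=[8,22]
#13 0x33→b6/s2 MISS; vc=[8,22,14]
#14 0x52→b10/s2 MISS; vc=[8,22,14,6]
#15 0x36→b6/s2 VC-HIT; vc=[8,22,14,10]
#16 0x35→b6/s2 L1-HIT; vc=[8,22,14,10]
#17 0x57→b10/s2 VC-HIT; vc=[8,22,14,6]
#18 0x34→b6/s2 VC-HIT; vc=[8,22,14,10]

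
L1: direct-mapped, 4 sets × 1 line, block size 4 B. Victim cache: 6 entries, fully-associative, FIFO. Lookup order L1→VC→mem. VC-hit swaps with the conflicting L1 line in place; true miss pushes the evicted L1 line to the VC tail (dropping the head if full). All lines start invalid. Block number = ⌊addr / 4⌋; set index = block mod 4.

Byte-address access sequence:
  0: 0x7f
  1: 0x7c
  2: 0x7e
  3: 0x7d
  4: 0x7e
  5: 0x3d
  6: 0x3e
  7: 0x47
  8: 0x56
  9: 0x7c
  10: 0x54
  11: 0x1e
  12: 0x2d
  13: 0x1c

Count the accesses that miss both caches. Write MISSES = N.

0: 0x7f (blk 31, set 3) → MISS  vc=[]
1: 0x7c (blk 31, set 3) → L1-HIT  vc=[]
2: 0x7e (blk 31, set 3) → L1-HIT  vc=[]
3: 0x7d (blk 31, set 3) → L1-HIT  vc=[]
4: 0x7e (blk 31, set 3) → L1-HIT  vc=[]
5: 0x3d (blk 15, set 3) → MISS  vc=[31]
6: 0x3e (blk 15, set 3) → L1-HIT  vc=[31]
7: 0x47 (blk 17, set 1) → MISS  vc=[31]
8: 0x56 (blk 21, set 1) → MISS  vc=[31, 17]
9: 0x7c (blk 31, set 3) → VC-HIT  vc=[15, 17]
10: 0x54 (blk 21, set 1) → L1-HIT  vc=[15, 17]
11: 0x1e (blk 7, set 3) → MISS  vc=[15, 17, 31]
12: 0x2d (blk 11, set 3) → MISS  vc=[15, 17, 31, 7]
13: 0x1c (blk 7, set 3) → VC-HIT  vc=[15, 17, 31, 11]

MISSES = 6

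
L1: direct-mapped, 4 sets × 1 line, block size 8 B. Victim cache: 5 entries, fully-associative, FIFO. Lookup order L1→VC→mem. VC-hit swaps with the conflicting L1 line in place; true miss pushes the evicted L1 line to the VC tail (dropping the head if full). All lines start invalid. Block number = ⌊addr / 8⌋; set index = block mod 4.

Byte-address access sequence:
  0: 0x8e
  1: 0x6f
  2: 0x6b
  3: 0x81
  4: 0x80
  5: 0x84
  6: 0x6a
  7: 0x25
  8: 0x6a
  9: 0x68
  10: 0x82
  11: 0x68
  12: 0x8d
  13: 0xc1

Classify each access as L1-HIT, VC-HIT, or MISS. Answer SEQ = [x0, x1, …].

SEQ = [MISS, MISS, L1-HIT, MISS, L1-HIT, L1-HIT, L1-HIT, MISS, L1-HIT, L1-HIT, VC-HIT, L1-HIT, VC-HIT, MISS]

0: 0x8e (blk 17, set 1) → MISS  vc=[]
1: 0x6f (blk 13, set 1) → MISS  vc=[17]
2: 0x6b (blk 13, set 1) → L1-HIT  vc=[17]
3: 0x81 (blk 16, set 0) → MISS  vc=[17]
4: 0x80 (blk 16, set 0) → L1-HIT  vc=[17]
5: 0x84 (blk 16, set 0) → L1-HIT  vc=[17]
6: 0x6a (blk 13, set 1) → L1-HIT  vc=[17]
7: 0x25 (blk 4, set 0) → MISS  vc=[17, 16]
8: 0x6a (blk 13, set 1) → L1-HIT  vc=[17, 16]
9: 0x68 (blk 13, set 1) → L1-HIT  vc=[17, 16]
10: 0x82 (blk 16, set 0) → VC-HIT  vc=[17, 4]
11: 0x68 (blk 13, set 1) → L1-HIT  vc=[17, 4]
12: 0x8d (blk 17, set 1) → VC-HIT  vc=[13, 4]
13: 0xc1 (blk 24, set 0) → MISS  vc=[13, 4, 16]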